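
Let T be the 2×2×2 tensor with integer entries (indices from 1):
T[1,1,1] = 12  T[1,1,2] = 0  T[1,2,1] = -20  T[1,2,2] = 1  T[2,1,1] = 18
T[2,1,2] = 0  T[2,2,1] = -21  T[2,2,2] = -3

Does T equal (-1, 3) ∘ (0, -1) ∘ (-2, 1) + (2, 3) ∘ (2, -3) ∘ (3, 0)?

Yes

Reconstruct entrywise from the claimed factors. For example, T[2,2,1] = -21 and Σₗ aₗ[2]bₗ[2]cₗ[1] = (3)·(-1)·(-2) + (3)·(-3)·(3) = -21; checking all 8 entries, every one matches. The claim holds.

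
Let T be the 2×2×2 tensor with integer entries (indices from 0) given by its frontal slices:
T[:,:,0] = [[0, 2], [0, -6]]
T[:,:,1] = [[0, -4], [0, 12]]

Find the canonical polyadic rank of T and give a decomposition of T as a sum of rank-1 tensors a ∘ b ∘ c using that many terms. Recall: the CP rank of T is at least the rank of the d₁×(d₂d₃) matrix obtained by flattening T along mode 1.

Lower bound: T ≠ 0 (e.g. T[0,1,0] = 2), so rank(T) ≥ 1.
Upper bound: if T = a ∘ b ∘ c then every fibre of T is a multiple of the corresponding factor, so read the factors off the fibres through the nonzero entry T[0,1,0] = 2.
The mode-1 fibre T[:,1,0] = [2, -6] gives a = [1, -3] (primitive direction); the mode-2 fibre T[0,:,0] = [0, 2] gives b = [0, 1]; then c[k] = T[0,1,k] / (a[0]·b[1]) = [2, -4] / 1 = [2, -4].
Expanding [1, -3] ∘ [0, 1] ∘ [2, -4] reproduces all 8 entries of T, so T = [1, -3] ∘ [0, 1] ∘ [2, -4] and rank(T) ≤ 1.
These bounds meet, so rank(T) = 1.
Check entry T[1,0,0] = 0: (-3)·(0)·(2) = 0.

rank(T) = 1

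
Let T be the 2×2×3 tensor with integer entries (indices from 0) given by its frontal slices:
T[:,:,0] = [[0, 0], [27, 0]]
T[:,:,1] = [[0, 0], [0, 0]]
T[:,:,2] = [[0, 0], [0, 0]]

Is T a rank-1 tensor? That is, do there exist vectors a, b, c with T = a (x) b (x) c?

Yes

If T = a (x) b (x) c then every fibre of T is a multiple of the corresponding factor, so read the factors off the fibres through the nonzero entry T[1,0,0] = 27.
The mode-1 fibre T[:,0,0] = [0, 27] gives a = (0, 1) (primitive direction); the mode-2 fibre T[1,:,0] = [27, 0] gives b = (1, 0); then c[k] = T[1,0,k] / (a[1]·b[0]) = [27, 0, 0] / 1 = (27, 0, 0).
Expanding (0, 1) (x) (1, 0) (x) (27, 0, 0) reproduces all 12 entries of T, so T = (0, 1) (x) (1, 0) (x) (27, 0, 0) and rank(T) ≤ 1.
Equivalently every frontal slice T[:,:,k] is c[k] times the rank-1 matrix (0, 1) (x) (1, 0). So T has rank 1 (it is nonzero).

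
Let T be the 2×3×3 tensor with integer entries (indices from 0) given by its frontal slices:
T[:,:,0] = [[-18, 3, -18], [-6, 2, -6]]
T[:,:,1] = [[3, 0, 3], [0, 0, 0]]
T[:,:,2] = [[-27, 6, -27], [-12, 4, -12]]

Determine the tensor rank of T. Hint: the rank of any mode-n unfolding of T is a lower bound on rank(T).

2

Lower bound: the mode-2 unfolding of T (rows indexed by j, columns by (i,k) = (0,0), (0,1), (0,2), (1,0), (1,1), (1,2)) is [[-18, 3, -27, -6, 0, -12], [3, 0, 6, 2, 0, 4], [-18, 3, -27, -6, 0, -12]].
There the 2×2 minor on rows j ∈ {0, 1}, columns (i,k) ∈ {(0,0), (0,1)} is det [[-18, 3], [3, 0]] = -9 ≠ 0, so this unfolding has rank ≥ 2; CP rank is at least every unfolding rank, so rank(T) ≥ 2. (This is only a lower bound: in general the CP rank may exceed every unfolding rank, so we still need to exhibit 2 rank-1 terms summing to T.)
Upper bound — finding two terms. Write S_k = T[:,:,k] for the frontal slices: S₀ = [[-18, 3, -18], [-6, 2, -6]], S₁ = [[3, 0, 3], [0, 0, 0]], S₂ = [[-27, 6, -27], [-12, 4, -12]].
If T = a₁ ⊗ b₁ ⊗ c₁ + a₂ ⊗ b₂ ⊗ c₂ then each S_k = c₁[k]·a₁b₁ᵀ + c₂[k]·a₂b₂ᵀ. S₀ and S₁ are linearly independent, so a₁b₁ᵀ and a₂b₂ᵀ must span the same plane of matrices: they are the rank-1 matrices of the form x·S₀ + y·S₁.
The 2×2 minor of x·S₀ + y·S₁ on rows {0,1}, columns {0,1} is −18·x² + 6·xy = (-6)·(3·x − y)(x), vanishing at (x:y) = (1:3) and (0:1).
M₁ = S₀ + 3·S₁ = [[-9, 3, -9], [-6, 2, -6]] = −[3, 2][3, -1, 3]ᵀ and M₂ = S₁ = [[3, 0, 3], [0, 0, 0]] = 3·[1, 0][1, 0, 1]ᵀ, so take a₁ = [3, 2], b₁ = [3, -1, 3], a₂ = [1, 0], b₂ = [1, 0, 1].
Each slice is an integer combination of E₁ = a₁b₁ᵀ and E₂ = a₂b₂ᵀ: S₀ = −E₁ − 9·E₂, S₁ = 3·E₂, S₂ = −2·E₁ − 9·E₂; reading off coefficients, c₁ = [-1, 0, -2] and c₂ = [-9, 3, -9].
Hence T = [3, 2] ⊗ [3, -1, 3] ⊗ [-1, 0, -2] + [1, 0] ⊗ [1, 0, 1] ⊗ [-9, 3, -9], so rank(T) ≤ 2.
These bounds meet, so rank(T) = 2.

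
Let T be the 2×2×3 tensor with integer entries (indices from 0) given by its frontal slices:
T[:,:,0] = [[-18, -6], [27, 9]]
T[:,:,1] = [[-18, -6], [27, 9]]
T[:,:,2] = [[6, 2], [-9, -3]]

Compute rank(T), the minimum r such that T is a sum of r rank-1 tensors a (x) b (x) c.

Lower bound: T ≠ 0 (e.g. T[0,0,0] = -18), so rank(T) ≥ 1.
Upper bound: if T = a (x) b (x) c then every fibre of T is a multiple of the corresponding factor, so read the factors off the fibres through the nonzero entry T[0,0,0] = -18.
The mode-1 fibre T[:,0,0] = [-18, 27] gives a = [2, -3] (primitive direction); the mode-2 fibre T[0,:,0] = [-18, -6] gives b = [3, 1]; then c[k] = T[0,0,k] / (a[0]·b[0]) = [-18, -18, 6] / 6 = [-3, -3, 1].
Expanding [2, -3] (x) [3, 1] (x) [-3, -3, 1] reproduces all 12 entries of T, so T = [2, -3] (x) [3, 1] (x) [-3, -3, 1] and rank(T) ≤ 1.
These bounds meet, so rank(T) = 1.
Check entry T[0,1,2] = 2: (2)·(1)·(1) = 2.

1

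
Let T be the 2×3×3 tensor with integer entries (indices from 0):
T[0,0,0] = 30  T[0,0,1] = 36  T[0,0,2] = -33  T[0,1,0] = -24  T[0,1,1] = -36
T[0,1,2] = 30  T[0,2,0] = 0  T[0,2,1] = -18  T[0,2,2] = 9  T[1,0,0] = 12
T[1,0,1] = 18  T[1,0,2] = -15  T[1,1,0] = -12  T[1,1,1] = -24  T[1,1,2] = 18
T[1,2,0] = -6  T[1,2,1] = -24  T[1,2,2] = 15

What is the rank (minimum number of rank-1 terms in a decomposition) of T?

Lower bound: the mode-3 unfolding of T (rows indexed by k, columns by (i,j) = (0,0), (0,1), (0,2), (1,0), (1,1), (1,2)) is [[30, -24, 0, 12, -12, -6], [36, -36, -18, 18, -24, -24], [-33, 30, 9, -15, 18, 15]].
There the 2×2 minor on rows k ∈ {0, 1}, columns (i,j) ∈ {(0,0), (0,1)} is det [[30, -24], [36, -36]] = -216 ≠ 0, so this unfolding has rank ≥ 2; CP rank is at least every unfolding rank, so rank(T) ≥ 2. (Flattening ranks never certify an upper bound on CP rank; for that we must actually write T with 2 rank-1 terms.)
Upper bound — finding two terms. Write S_k = T[:,:,k] for the frontal slices: S₀ = [[30, -24, 0], [12, -12, -6]], S₁ = [[36, -36, -18], [18, -24, -24]], S₂ = [[-33, 30, 9], [-15, 18, 15]].
If T = a₁ ⊗ b₁ ⊗ c₁ + a₂ ⊗ b₂ ⊗ c₂ then each S_k = c₁[k]·a₁b₁ᵀ + c₂[k]·a₂b₂ᵀ. S₀ and S₁ are linearly independent, so a₁b₁ᵀ and a₂b₂ᵀ must span the same plane of matrices: they are the rank-1 matrices of the form x·S₀ + y·S₁.
The 2×2 minor of x·S₀ + y·S₁ on rows {0,1}, columns {0,1} is −72·x² − 288·xy − 216·y² = (-72)·(x + 3·y)(x + y), vanishing at (x:y) = (3:-1) and (1:-1).
M₁ = 3·S₀ − S₁ = [[54, -36, 18], [18, -12, 6]] = 6·[3, 1][3, -2, 1]ᵀ and M₂ = S₀ − S₁ = [[-6, 12, 18], [-6, 12, 18]] = (-6)·[1, 1][1, -2, -3]ᵀ, so take a₁ = [3, 1], b₁ = [3, -2, 1], a₂ = [1, 1], b₂ = [1, -2, -3].
Each slice is an integer combination of E₁ = a₁b₁ᵀ and E₂ = a₂b₂ᵀ: S₀ = 3·E₁ + 3·E₂, S₁ = 3·E₁ + 9·E₂, S₂ = −3·E₁ − 6·E₂; reading off coefficients, c₁ = [3, 3, -3] and c₂ = [3, 9, -6].
Hence T = [3, 1] ⊗ [3, -2, 1] ⊗ [3, 3, -3] + [1, 1] ⊗ [1, -2, -3] ⊗ [3, 9, -6], so rank(T) ≤ 2.
These bounds meet, so rank(T) = 2.
Check entry T[0,2,0] = 0: (3)·(1)·(3) + (1)·(-3)·(3) = 0.

2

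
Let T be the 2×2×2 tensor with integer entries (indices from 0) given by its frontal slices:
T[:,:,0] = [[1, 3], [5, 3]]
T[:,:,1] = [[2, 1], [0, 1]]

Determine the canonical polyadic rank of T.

Lower bound: the mode-3 unfolding of T (rows indexed by k, columns by (i,j) = (0,0), (0,1), (1,0), (1,1)) is [[1, 3, 5, 3], [2, 1, 0, 1]].
There the 2×2 minor on rows k ∈ {0, 1}, columns (i,j) ∈ {(0,0), (0,1)} is det [[1, 3], [2, 1]] = -5 ≠ 0, so this unfolding has rank ≥ 2; CP rank is at least every unfolding rank, so rank(T) ≥ 2. (This is only a lower bound: in general the CP rank may exceed every unfolding rank, so we still need to exhibit 2 rank-1 terms summing to T.)
Upper bound — finding two terms. Write S_k = T[:,:,k] for the frontal slices: S₀ = [[1, 3], [5, 3]], S₁ = [[2, 1], [0, 1]].
If T = a₁ ∘ b₁ ∘ c₁ + a₂ ∘ b₂ ∘ c₂ then each S_k = c₁[k]·a₁b₁ᵀ + c₂[k]·a₂b₂ᵀ. S₀ and S₁ are linearly independent, so a₁b₁ᵀ and a₂b₂ᵀ must span the same plane of matrices: they are the rank-1 matrices of the form x·S₀ + y·S₁.
det(x·S₀ + y·S₁) is −12·x² + 2·xy + 2·y² = (-2)·(2·x − y)(3·x + y), vanishing at (x:y) = (1:2) and (1:-3).
M₁ = S₀ + 2·S₁ = [[5, 5], [5, 5]] = 5·[1, 1][1, 1]ᵀ and M₂ = S₀ − 3·S₁ = [[-5, 0], [5, 0]] = (-5)·[1, -1][1, 0]ᵀ, so take a₁ = [1, 1], b₁ = [1, 1], a₂ = [1, -1], b₂ = [1, 0].
Each slice is an integer combination of E₁ = a₁b₁ᵀ and E₂ = a₂b₂ᵀ: S₀ = 3·E₁ − 2·E₂, S₁ = E₁ + E₂; reading off coefficients, c₁ = [3, 1] and c₂ = [-2, 1].
Hence T = [1, 1] ∘ [1, 1] ∘ [3, 1] + [1, -1] ∘ [1, 0] ∘ [-2, 1], so rank(T) ≤ 2.
These bounds meet, so rank(T) = 2.

2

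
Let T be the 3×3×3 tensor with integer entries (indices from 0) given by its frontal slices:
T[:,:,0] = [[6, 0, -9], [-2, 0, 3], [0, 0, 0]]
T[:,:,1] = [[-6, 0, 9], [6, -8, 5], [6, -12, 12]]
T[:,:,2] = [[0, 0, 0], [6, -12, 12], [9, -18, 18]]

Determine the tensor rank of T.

2

Lower bound: in the mode-2 unfolding of T (rows indexed by j, columns by (i,k)) the 2×2 minor on rows j ∈ {0, 1}, columns (i,k) ∈ {(0,0), (1,1)} is det [[6, 6], [0, -8]] = -48 ≠ 0, so that unfolding has rank ≥ 2 and hence rank(T) ≥ 2 (CP rank is at least every unfolding rank, though it can be larger).
Upper bound: with S_k = T[:,:,k], the two rank-1 terms a₁b₁ᵀ, a₂b₂ᵀ are the rank-1 members of the pencil x·S₀ + y·S₁.
The 2×2 minor of x·S₀ + y·S₁ on rows {0,1}, columns {0,1} is −48·xy + 48·y² = (-48)·(x − y)(y), vanishing at (x:y) = (1:1) and (1:0).
M₁ = S₀ + S₁ = [[0, 0, 0], [4, -8, 8], [6, -12, 12]] = 2·(0, 2, 3)(1, -2, 2)ᵀ and M₂ = S₀ = [[6, 0, -9], [-2, 0, 3], [0, 0, 0]] = (3, -1, 0)(2, 0, -3)ᵀ, so take a₁ = (0, 2, 3), b₁ = (1, -2, 2), a₂ = (3, -1, 0), b₂ = (2, 0, -3).
Each slice is an integer combination of E₁ = a₁b₁ᵀ and E₂ = a₂b₂ᵀ: S₀ = E₂, S₁ = 2·E₁ − E₂, S₂ = 3·E₁; reading off coefficients, c₁ = (0, 2, 3) and c₂ = (1, -1, 0).
Hence T = (0, 2, 3) ⊗ (1, -2, 2) ⊗ (0, 2, 3) + (3, -1, 0) ⊗ (2, 0, -3) ⊗ (1, -1, 0), so rank(T) ≤ 2.
These bounds meet, so rank(T) = 2.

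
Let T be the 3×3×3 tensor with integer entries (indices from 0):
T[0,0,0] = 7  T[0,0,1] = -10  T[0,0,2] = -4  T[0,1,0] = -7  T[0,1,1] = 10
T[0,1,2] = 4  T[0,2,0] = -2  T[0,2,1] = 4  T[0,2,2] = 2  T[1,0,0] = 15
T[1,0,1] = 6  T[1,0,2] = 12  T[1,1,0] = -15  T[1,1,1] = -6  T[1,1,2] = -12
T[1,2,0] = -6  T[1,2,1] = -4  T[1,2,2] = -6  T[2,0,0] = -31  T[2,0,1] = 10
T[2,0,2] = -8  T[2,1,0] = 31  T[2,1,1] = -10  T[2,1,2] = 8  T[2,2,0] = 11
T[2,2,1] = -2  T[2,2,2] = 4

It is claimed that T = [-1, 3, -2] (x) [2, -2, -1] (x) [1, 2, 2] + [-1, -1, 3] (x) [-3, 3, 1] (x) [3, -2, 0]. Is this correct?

Yes

Reconstruct entrywise from the claimed factors. For example, T[1,0,1] = 6 and Σₗ aₗ[1]bₗ[0]cₗ[1] = (3)·(2)·(2) + (-1)·(-3)·(-2) = 6; checking all 27 entries, every one matches. The claim holds.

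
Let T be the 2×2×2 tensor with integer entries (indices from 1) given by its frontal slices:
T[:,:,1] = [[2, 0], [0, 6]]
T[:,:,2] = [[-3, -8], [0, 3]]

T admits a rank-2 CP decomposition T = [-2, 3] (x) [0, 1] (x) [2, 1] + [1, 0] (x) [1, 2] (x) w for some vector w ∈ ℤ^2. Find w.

w = [2, -3]

Subtract the known terms from T to get the rank-1 residual R = [1, 0] (x) [1, 2] (x) w, so R[i,j,k] = a[i]·b[j]·w[k]. Pick indices with nonzero a[1]·b[1] = (1)·(1) = 1. Only the fibre through (1,1,·) is needed: R[1,1,:] = T[1,1,:] − Σₗ aₗ[1]bₗ[1]cₗ = [2, -3] − (-2)·(0)·[2, 1] = [2, -3]. Then w[k] = R[1,1,k] / 1 for each k, giving w = [2, -3] / 1 = [2, -3].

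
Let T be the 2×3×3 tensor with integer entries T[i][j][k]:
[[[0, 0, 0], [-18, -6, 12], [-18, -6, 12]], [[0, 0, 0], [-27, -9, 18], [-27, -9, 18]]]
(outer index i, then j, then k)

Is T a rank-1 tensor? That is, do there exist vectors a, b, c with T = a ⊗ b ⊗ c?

If T = a ⊗ b ⊗ c then every fibre of T is a multiple of the corresponding factor, so read the factors off the fibres through the nonzero entry T[0,1,0] = -18.
The mode-1 fibre T[:,1,0] = [-18, -27] gives a = [2, 3] (primitive direction); the mode-2 fibre T[0,:,0] = [0, -18, -18] gives b = [0, 1, 1]; then c[k] = T[0,1,k] / (a[0]·b[1]) = [-18, -6, 12] / 2 = [-9, -3, 6].
Expanding [2, 3] ⊗ [0, 1, 1] ⊗ [-9, -3, 6] reproduces all 18 entries of T, so T = [2, 3] ⊗ [0, 1, 1] ⊗ [-9, -3, 6] and rank(T) ≤ 1.
Equivalently every frontal slice T[:,:,k] is c[k] times the rank-1 matrix [2, 3] ⊗ [0, 1, 1]. So T has rank 1 (it is nonzero).

Yes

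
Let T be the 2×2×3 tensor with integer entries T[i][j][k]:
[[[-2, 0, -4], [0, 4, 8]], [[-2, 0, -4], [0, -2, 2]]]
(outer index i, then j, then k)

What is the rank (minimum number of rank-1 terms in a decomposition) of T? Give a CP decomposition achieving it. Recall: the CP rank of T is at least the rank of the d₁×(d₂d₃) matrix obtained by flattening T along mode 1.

rank(T) = 3

Lower bound: the mode-3 unfolding of T (rows indexed by k, columns by (i,j) = (0,0), (0,1), (1,0), (1,1)) is [[-2, 0, -2, 0], [0, 4, 0, -2], [-4, 8, -4, 2]].
There the 3×3 minor on rows k ∈ {0, 1, 2}, columns (i,j) ∈ {(0,0), (0,1), (1,1)} is det [[-2, 0, 0], [0, 4, -2], [-4, 8, 2]] = -48 ≠ 0, so this unfolding has rank ≥ 3; CP rank is at least every unfolding rank, so rank(T) ≥ 3. (Flattening ranks never certify an upper bound on CP rank; for that we must actually write T with 3 rank-1 terms.)
Upper bound: T is a sum of 3 rank-1 terms, T = [1, 1] ⊗ [0, 1] ⊗ [0, 0, 4] + [1, 1] ⊗ [1, 0] ⊗ [-2, 0, -4] + [2, -1] ⊗ [0, 1] ⊗ [0, 2, 2] (one valid choice — decompositions are not unique — normalised so each a, b is primitive with positive first nonzero entry; check it by expanding all entries), so rank(T) ≤ 3.
These bounds meet, so rank(T) = 3.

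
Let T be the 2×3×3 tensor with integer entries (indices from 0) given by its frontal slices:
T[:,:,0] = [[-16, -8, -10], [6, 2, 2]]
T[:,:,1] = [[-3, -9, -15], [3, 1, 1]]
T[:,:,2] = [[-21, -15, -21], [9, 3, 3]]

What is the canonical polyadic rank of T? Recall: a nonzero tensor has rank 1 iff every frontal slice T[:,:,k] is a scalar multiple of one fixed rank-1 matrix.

Lower bound: the mode-1 unfolding of T (rows indexed by i, columns by (j,k) = (0,0), (0,1), (0,2), (1,0), (1,1), (1,2), (2,0), (2,1), (2,2)) is [[-16, -3, -21, -8, -9, -15, -10, -15, -21], [6, 3, 9, 2, 1, 3, 2, 1, 3]].
There the 2×2 minor on rows i ∈ {0, 1}, columns (j,k) ∈ {(0,0), (0,1)} is det [[-16, -3], [6, 3]] = -30 ≠ 0, so this unfolding has rank ≥ 2; CP rank is at least every unfolding rank, so rank(T) ≥ 2. (This is only a lower bound: in general the CP rank may exceed every unfolding rank, so we still need to exhibit 2 rank-1 terms summing to T.)
Upper bound — finding two terms. Write S_k = T[:,:,k] for the frontal slices: S₀ = [[-16, -8, -10], [6, 2, 2]], S₁ = [[-3, -9, -15], [3, 1, 1]], S₂ = [[-21, -15, -21], [9, 3, 3]].
If T = a₁ ⊗ b₁ ⊗ c₁ + a₂ ⊗ b₂ ⊗ c₂ then each S_k = c₁[k]·a₁b₁ᵀ + c₂[k]·a₂b₂ᵀ. S₀ and S₁ are linearly independent, so a₁b₁ᵀ and a₂b₂ᵀ must span the same plane of matrices: they are the rank-1 matrices of the form x·S₀ + y·S₁.
The 2×2 minor of x·S₀ + y·S₁ on rows {0,1}, columns {0,1} is 16·x² + 56·xy + 24·y² = 8·(x + 3·y)(2·x + y), vanishing at (x:y) = (3:-1) and (1:-2).
M₁ = 3·S₀ − S₁ = [[-45, -15, -15], [15, 5, 5]] = (-5)·[3, -1][3, 1, 1]ᵀ and M₂ = S₀ − 2·S₁ = [[-10, 10, 20], [0, 0, 0]] = (-10)·[1, 0][1, -1, -2]ᵀ, so take a₁ = [3, -1], b₁ = [3, 1, 1], a₂ = [1, 0], b₂ = [1, -1, -2].
Each slice is an integer combination of E₁ = a₁b₁ᵀ and E₂ = a₂b₂ᵀ: S₀ = −2·E₁ + 2·E₂, S₁ = −E₁ + 6·E₂, S₂ = −3·E₁ + 6·E₂; reading off coefficients, c₁ = [-2, -1, -3] and c₂ = [2, 6, 6].
Hence T = [3, -1] ⊗ [3, 1, 1] ⊗ [-2, -1, -3] + [1, 0] ⊗ [1, -1, -2] ⊗ [2, 6, 6], so rank(T) ≤ 2.
These bounds meet, so rank(T) = 2.

2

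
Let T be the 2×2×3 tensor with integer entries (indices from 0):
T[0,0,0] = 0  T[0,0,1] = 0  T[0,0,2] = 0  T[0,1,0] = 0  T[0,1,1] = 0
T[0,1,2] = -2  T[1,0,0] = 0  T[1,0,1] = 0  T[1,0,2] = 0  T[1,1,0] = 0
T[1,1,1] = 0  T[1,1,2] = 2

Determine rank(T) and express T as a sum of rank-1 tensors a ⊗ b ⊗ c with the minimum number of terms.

rank(T) = 1

Lower bound: T ≠ 0 (e.g. T[0,1,2] = -2), so rank(T) ≥ 1.
Upper bound: if T = a ⊗ b ⊗ c then every fibre of T is a multiple of the corresponding factor, so read the factors off the fibres through the nonzero entry T[0,1,2] = -2.
The mode-1 fibre T[:,1,2] = [-2, 2] gives a = (1, -1) (primitive direction); the mode-2 fibre T[0,:,2] = [0, -2] gives b = (0, 1); then c[k] = T[0,1,k] / (a[0]·b[1]) = [0, 0, -2] / 1 = (0, 0, -2).
Expanding (1, -1) ⊗ (0, 1) ⊗ (0, 0, -2) reproduces all 12 entries of T, so T = (1, -1) ⊗ (0, 1) ⊗ (0, 0, -2) and rank(T) ≤ 1.
These bounds meet, so rank(T) = 1.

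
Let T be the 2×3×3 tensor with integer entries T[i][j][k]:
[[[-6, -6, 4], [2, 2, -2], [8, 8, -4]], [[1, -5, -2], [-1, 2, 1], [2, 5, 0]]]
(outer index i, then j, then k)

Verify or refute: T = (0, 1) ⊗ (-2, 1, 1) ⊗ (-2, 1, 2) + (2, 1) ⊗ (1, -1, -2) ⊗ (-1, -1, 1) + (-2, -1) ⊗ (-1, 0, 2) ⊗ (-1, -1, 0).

No

Reconstruct entry (0,0,0) from the claimed factors: Σₗ aₗ[0]bₗ[0]cₗ[0] = (0)·(-2)·(-2) + (2)·(1)·(-1) + (-2)·(-1)·(-1) = -4, but T[0,0,0] = -6. The claim is false.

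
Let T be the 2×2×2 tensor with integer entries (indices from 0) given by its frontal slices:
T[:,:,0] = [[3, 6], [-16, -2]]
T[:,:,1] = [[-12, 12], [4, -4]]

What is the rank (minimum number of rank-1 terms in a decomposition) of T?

Lower bound: the mode-2 unfolding of T (rows indexed by j, columns by (i,k) = (0,0), (0,1), (1,0), (1,1)) is [[3, -12, -16, 4], [6, 12, -2, -4]].
There the 2×2 minor on rows j ∈ {0, 1}, columns (i,k) ∈ {(0,0), (0,1)} is det [[3, -12], [6, 12]] = 108 ≠ 0, so this unfolding has rank ≥ 2; CP rank is at least every unfolding rank, so rank(T) ≥ 2. (This is only a lower bound: in general the CP rank may exceed every unfolding rank, so we still need to exhibit 2 rank-1 terms summing to T.)
Upper bound — finding two terms. Write S_k = T[:,:,k] for the frontal slices: S₀ = [[3, 6], [-16, -2]], S₁ = [[-12, 12], [4, -4]].
If T = a₁ ⊗ b₁ ⊗ c₁ + a₂ ⊗ b₂ ⊗ c₂ then each S_k = c₁[k]·a₁b₁ᵀ + c₂[k]·a₂b₂ᵀ. S₀ and S₁ are linearly independent, so a₁b₁ᵀ and a₂b₂ᵀ must span the same plane of matrices: they are the rank-1 matrices of the form x·S₀ + y·S₁.
det(x·S₀ + y·S₁) is 90·x² + 180·xy = 90·(x + 2·y)(x), vanishing at (x:y) = (2:-1) and (0:1).
M₁ = 2·S₀ − S₁ = [[18, 0], [-36, 0]] = 18·[1, -2][1, 0]ᵀ and M₂ = S₁ = [[-12, 12], [4, -4]] = (-4)·[3, -1][1, -1]ᵀ, so take a₁ = [1, -2], b₁ = [1, 0], a₂ = [3, -1], b₂ = [1, -1].
Each slice is an integer combination of E₁ = a₁b₁ᵀ and E₂ = a₂b₂ᵀ: S₀ = 9·E₁ − 2·E₂, S₁ = −4·E₂; reading off coefficients, c₁ = [9, 0] and c₂ = [-2, -4].
Hence T = [1, -2] ⊗ [1, 0] ⊗ [9, 0] + [3, -1] ⊗ [1, -1] ⊗ [-2, -4], so rank(T) ≤ 2.
These bounds meet, so rank(T) = 2.
Check entry T[0,1,0] = 6: (1)·(0)·(9) + (3)·(-1)·(-2) = 6.

2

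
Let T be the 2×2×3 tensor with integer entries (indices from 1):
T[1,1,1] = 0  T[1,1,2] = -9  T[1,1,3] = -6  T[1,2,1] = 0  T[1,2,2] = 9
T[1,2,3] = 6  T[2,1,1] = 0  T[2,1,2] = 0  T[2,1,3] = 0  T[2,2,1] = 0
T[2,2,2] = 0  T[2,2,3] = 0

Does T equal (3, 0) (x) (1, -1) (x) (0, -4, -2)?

Reconstruct entry (1,1,2) from the claimed factors: Σₗ aₗ[1]bₗ[1]cₗ[2] = (3)·(1)·(-4) = -12, but T[1,1,2] = -9. The claim is false.

No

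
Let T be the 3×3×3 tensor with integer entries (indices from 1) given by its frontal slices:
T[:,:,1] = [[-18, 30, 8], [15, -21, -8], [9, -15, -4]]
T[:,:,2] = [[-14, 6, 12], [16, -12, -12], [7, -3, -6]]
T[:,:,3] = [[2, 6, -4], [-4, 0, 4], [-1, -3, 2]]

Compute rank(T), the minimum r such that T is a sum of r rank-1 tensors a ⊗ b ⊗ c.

2

Lower bound: the mode-1 unfolding of T (rows indexed by i, columns by (j,k) = (1,1), (1,2), (1,3), (2,1), (2,2), (2,3), (3,1), (3,2), (3,3)) is [[-18, -14, 2, 30, 6, 6, 8, 12, -4], [15, 16, -4, -21, -12, 0, -8, -12, 4], [9, 7, -1, -15, -3, -3, -4, -6, 2]].
There the 2×2 minor on rows i ∈ {1, 2}, columns (j,k) ∈ {(1,1), (1,2)} is det [[-18, -14], [15, 16]] = -78 ≠ 0, so this unfolding has rank ≥ 2; CP rank is at least every unfolding rank, so rank(T) ≥ 2. (Flattening ranks never certify an upper bound on CP rank; for that we must actually write T with 2 rank-1 terms.)
Upper bound — finding two terms. Write S_k = T[:,:,k] for the frontal slices: S₁ = [[-18, 30, 8], [15, -21, -8], [9, -15, -4]], S₂ = [[-14, 6, 12], [16, -12, -12], [7, -3, -6]], S₃ = [[2, 6, -4], [-4, 0, 4], [-1, -3, 2]].
If T = a₁ ⊗ b₁ ⊗ c₁ + a₂ ⊗ b₂ ⊗ c₂ then each S_k = c₁[k]·a₁b₁ᵀ + c₂[k]·a₂b₂ᵀ. S₁ and S₂ are linearly independent, so a₁b₁ᵀ and a₂b₂ᵀ must span the same plane of matrices: they are the rank-1 matrices of the form x·S₁ + y·S₂.
The 2×2 minor of x·S₁ + y·S₂ on rows {1,2}, columns {1,2} is −72·x² − 60·xy + 72·y² = (-12)·(2·x + 3·y)(3·x − 2·y), vanishing at (x:y) = (3:-2) and (2:3).
M₁ = 3·S₁ − 2·S₂ = [[-26, 78, 0], [13, -39, 0], [13, -39, 0]] = (-13)·[2, -1, -1][1, -3, 0]ᵀ and M₂ = 2·S₁ + 3·S₂ = [[-78, 78, 52], [78, -78, -52], [39, -39, -26]] = (-13)·[2, -2, -1][3, -3, -2]ᵀ, so take a₁ = [2, -1, -1], b₁ = [1, -3, 0], a₂ = [2, -2, -1], b₂ = [3, -3, -2].
Each slice is an integer combination of E₁ = a₁b₁ᵀ and E₂ = a₂b₂ᵀ: S₁ = −3·E₁ − 2·E₂, S₂ = 2·E₁ − 3·E₂, S₃ = −2·E₁ + E₂; reading off coefficients, c₁ = [-3, 2, -2] and c₂ = [-2, -3, 1].
Hence T = [2, -1, -1] ⊗ [1, -3, 0] ⊗ [-3, 2, -2] + [2, -2, -1] ⊗ [3, -3, -2] ⊗ [-2, -3, 1], so rank(T) ≤ 2.
These bounds meet, so rank(T) = 2.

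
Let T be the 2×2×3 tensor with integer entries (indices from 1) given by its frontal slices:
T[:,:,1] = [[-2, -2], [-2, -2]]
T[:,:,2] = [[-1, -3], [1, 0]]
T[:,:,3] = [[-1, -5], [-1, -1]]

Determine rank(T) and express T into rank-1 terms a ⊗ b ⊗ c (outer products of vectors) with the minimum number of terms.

Lower bound: the mode-3 unfolding of T (rows indexed by k, columns by (i,j) = (1,1), (1,2), (2,1), (2,2)) is [[-2, -2, -2, -2], [-1, -3, 1, 0], [-1, -5, -1, -1]].
There the 3×3 minor on rows k ∈ {1, 2, 3}, columns (i,j) ∈ {(1,1), (1,2), (2,1)} is det [[-2, -2, -2], [-1, -3, 1], [-1, -5, -1]] = -16 ≠ 0, so this unfolding has rank ≥ 3; CP rank is at least every unfolding rank, so rank(T) ≥ 3. (Unfolding ranks only ever bound the CP rank from below — rank(T) can be strictly larger than all of them — so the matching upper bound has to come from an explicit 3-term decomposition.)
Upper bound: T is a sum of 3 rank-1 terms, T = (0, 1) ⊗ (2, 1) ⊗ (0, 1, 0) + (1, 0) ⊗ (0, 1) ⊗ (0, -2, -4) + (1, 1) ⊗ (1, 1) ⊗ (-2, -1, -1) (written with every a and b primitive with positive leading entry and the scale carried by c; CP decompositions are not unique, and this one is verified by expanding entrywise), so rank(T) ≤ 3.
These bounds meet, so rank(T) = 3.

rank(T) = 3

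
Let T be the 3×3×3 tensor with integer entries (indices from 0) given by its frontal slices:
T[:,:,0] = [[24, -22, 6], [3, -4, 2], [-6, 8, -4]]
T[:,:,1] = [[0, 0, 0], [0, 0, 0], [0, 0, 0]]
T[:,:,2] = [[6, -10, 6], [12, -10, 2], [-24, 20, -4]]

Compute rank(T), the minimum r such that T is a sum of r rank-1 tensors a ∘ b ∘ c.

Lower bound: the mode-3 unfolding of T (rows indexed by k, columns by (i,j) = (0,0), (0,1), (0,2), (1,0), (1,1), (1,2), (2,0), (2,1), (2,2)) is [[24, -22, 6, 3, -4, 2, -6, 8, -4], [0, 0, 0, 0, 0, 0, 0, 0, 0], [6, -10, 6, 12, -10, 2, -24, 20, -4]].
There the 2×2 minor on rows k ∈ {0, 2}, columns (i,j) ∈ {(0,0), (0,1)} is det [[24, -22], [6, -10]] = -108 ≠ 0, so this unfolding has rank ≥ 2; CP rank is at least every unfolding rank, so rank(T) ≥ 2. (Flattening ranks never certify an upper bound on CP rank; for that we must actually write T with 2 rank-1 terms.)
Upper bound — finding two terms. Write S_k = T[:,:,k] for the frontal slices: S₀ = [[24, -22, 6], [3, -4, 2], [-6, 8, -4]], S₁ = [[0, 0, 0], [0, 0, 0], [0, 0, 0]], S₂ = [[6, -10, 6], [12, -10, 2], [-24, 20, -4]].
If T = a₁ ∘ b₁ ∘ c₁ + a₂ ∘ b₂ ∘ c₂ then each S_k = c₁[k]·a₁b₁ᵀ + c₂[k]·a₂b₂ᵀ. S₀ and S₂ are linearly independent, so a₁b₁ᵀ and a₂b₂ᵀ must span the same plane of matrices: they are the rank-1 matrices of the form x·S₀ + y·S₂.
The 2×2 minor of x·S₀ + y·S₂ on rows {0,1}, columns {0,1} is −30·x² + 30·xy + 60·y² = (-30)·(x − 2·y)(x + y), vanishing at (x:y) = (2:1) and (1:-1).
M₁ = 2·S₀ + S₂ = [[54, -54, 18], [18, -18, 6], [-36, 36, -12]] = 6·[3, 1, -2][3, -3, 1]ᵀ and M₂ = S₀ − S₂ = [[18, -12, 0], [-9, 6, 0], [18, -12, 0]] = 3·[2, -1, 2][3, -2, 0]ᵀ, so take a₁ = [3, 1, -2], b₁ = [3, -3, 1], a₂ = [2, -1, 2], b₂ = [3, -2, 0].
Each slice is an integer combination of E₁ = a₁b₁ᵀ and E₂ = a₂b₂ᵀ: S₀ = 2·E₁ + E₂, S₁ = 0, S₂ = 2·E₁ − 2·E₂; reading off coefficients, c₁ = [2, 0, 2] and c₂ = [1, 0, -2].
Hence T = [3, 1, -2] ∘ [3, -3, 1] ∘ [2, 0, 2] + [2, -1, 2] ∘ [3, -2, 0] ∘ [1, 0, -2], so rank(T) ≤ 2.
These bounds meet, so rank(T) = 2.

2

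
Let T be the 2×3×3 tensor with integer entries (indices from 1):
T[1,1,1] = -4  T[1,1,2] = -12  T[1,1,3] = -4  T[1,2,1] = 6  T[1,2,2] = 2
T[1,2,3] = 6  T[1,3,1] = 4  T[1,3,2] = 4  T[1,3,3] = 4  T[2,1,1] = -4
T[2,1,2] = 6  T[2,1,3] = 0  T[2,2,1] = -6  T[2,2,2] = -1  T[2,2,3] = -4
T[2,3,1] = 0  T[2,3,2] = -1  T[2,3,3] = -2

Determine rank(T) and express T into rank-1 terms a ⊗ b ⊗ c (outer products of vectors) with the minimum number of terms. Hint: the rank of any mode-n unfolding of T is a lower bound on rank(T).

rank(T) = 3

Lower bound: the mode-2 unfolding of T (rows indexed by j, columns by (i,k) = (1,1), (1,2), (1,3), (2,1), (2,2), (2,3)) is [[-4, -12, -4, -4, 6, 0], [6, 2, 6, -6, -1, -4], [4, 4, 4, 0, -1, -2]].
There the 3×3 minor on rows j ∈ {1, 2, 3}, columns (i,k) ∈ {(1,1), (1,2), (2,1)} is det [[-4, -12, -4], [6, 2, -6], [4, 4, 0]] = 128 ≠ 0, so this unfolding has rank ≥ 3; CP rank is at least every unfolding rank, so rank(T) ≥ 3. (Unfolding ranks only ever bound the CP rank from below — rank(T) can be strictly larger than all of them — so the matching upper bound has to come from an explicit 3-term decomposition.)
Upper bound: T is a sum of 3 rank-1 terms, T = [0, 1] ⊗ [2, 1, -1] ⊗ [-2, -1, 0] + [1, -1] ⊗ [2, 1, 0] ⊗ [2, -2, 2] + [2, -1] ⊗ [2, -1, -1] ⊗ [-2, -2, -2] (written with every a and b primitive with positive leading entry and the scale carried by c; CP decompositions are not unique, and this one is verified by expanding entrywise), so rank(T) ≤ 3.
These bounds meet, so rank(T) = 3.
Check entry T[1,3,3] = 4: (0)·(-1)·(0) + (1)·(0)·(2) + (2)·(-1)·(-2) = 4.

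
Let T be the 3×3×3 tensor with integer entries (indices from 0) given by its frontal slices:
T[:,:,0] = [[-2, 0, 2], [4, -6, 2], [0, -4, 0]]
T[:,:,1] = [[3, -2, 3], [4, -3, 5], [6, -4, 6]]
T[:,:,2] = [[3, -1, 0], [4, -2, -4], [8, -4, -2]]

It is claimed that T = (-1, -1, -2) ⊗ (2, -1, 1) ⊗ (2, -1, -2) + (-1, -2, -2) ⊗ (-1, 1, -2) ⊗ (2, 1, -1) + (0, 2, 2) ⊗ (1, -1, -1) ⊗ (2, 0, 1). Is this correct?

Reconstruct entrywise from the claimed factors. For example, T[1,1,2] = -2 and Σₗ aₗ[1]bₗ[1]cₗ[2] = (-1)·(-1)·(-2) + (-2)·(1)·(-1) + (2)·(-1)·(1) = -2; checking all 27 entries, every one matches. The claim holds.

Yes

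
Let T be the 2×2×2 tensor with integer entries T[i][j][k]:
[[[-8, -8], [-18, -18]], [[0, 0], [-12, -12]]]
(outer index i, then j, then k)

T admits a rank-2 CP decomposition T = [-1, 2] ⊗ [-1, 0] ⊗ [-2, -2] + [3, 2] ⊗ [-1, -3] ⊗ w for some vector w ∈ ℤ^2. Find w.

Subtract the known terms from T to get the rank-1 residual R = [3, 2] ⊗ [-1, -3] ⊗ w, so R[i,j,k] = a[i]·b[j]·w[k]. Pick indices with nonzero a[0]·b[0] = (3)·(-1) = -3. Only the fibre through (0,0,·) is needed: R[0,0,:] = T[0,0,:] − Σₗ aₗ[0]bₗ[0]cₗ = [-8, -8] − (-1)·(-1)·[-2, -2] = [-6, -6]. Then w[k] = R[0,0,k] / -3 for each k, giving w = [-6, -6] / -3 = [2, 2].

w = [2, 2]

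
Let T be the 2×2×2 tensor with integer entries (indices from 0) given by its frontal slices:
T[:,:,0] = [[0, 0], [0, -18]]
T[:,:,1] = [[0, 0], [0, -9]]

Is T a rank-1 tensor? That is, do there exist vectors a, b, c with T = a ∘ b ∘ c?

Yes

If T = a ∘ b ∘ c then every fibre of T is a multiple of the corresponding factor, so read the factors off the fibres through the nonzero entry T[1,1,0] = -18.
The mode-1 fibre T[:,1,0] = [0, -18] gives a = [0, 1] (primitive direction); the mode-2 fibre T[1,:,0] = [0, -18] gives b = [0, 1]; then c[k] = T[1,1,k] / (a[1]·b[1]) = [-18, -9] / 1 = [-18, -9].
Expanding [0, 1] ∘ [0, 1] ∘ [-18, -9] reproduces all 8 entries of T, so T = [0, 1] ∘ [0, 1] ∘ [-18, -9] and rank(T) ≤ 1.
Equivalently every frontal slice T[:,:,k] is c[k] times the rank-1 matrix [0, 1] ∘ [0, 1]. So T has rank 1 (it is nonzero).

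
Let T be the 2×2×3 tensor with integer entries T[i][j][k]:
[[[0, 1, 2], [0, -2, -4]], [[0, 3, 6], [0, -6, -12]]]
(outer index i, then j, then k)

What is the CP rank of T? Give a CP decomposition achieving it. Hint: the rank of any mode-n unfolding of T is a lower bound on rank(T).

rank(T) = 1

Lower bound: T ≠ 0 (e.g. T[0,0,1] = 1), so rank(T) ≥ 1.
Upper bound: if T = a ⊗ b ⊗ c then every fibre of T is a multiple of the corresponding factor, so read the factors off the fibres through the nonzero entry T[0,0,1] = 1.
The mode-1 fibre T[:,0,1] = [1, 3] gives a = [1, 3] (primitive direction); the mode-2 fibre T[0,:,1] = [1, -2] gives b = [1, -2]; then c[k] = T[0,0,k] / (a[0]·b[0]) = [0, 1, 2] / 1 = [0, 1, 2].
Expanding [1, 3] ⊗ [1, -2] ⊗ [0, 1, 2] reproduces all 12 entries of T, so T = [1, 3] ⊗ [1, -2] ⊗ [0, 1, 2] and rank(T) ≤ 1.
These bounds meet, so rank(T) = 1.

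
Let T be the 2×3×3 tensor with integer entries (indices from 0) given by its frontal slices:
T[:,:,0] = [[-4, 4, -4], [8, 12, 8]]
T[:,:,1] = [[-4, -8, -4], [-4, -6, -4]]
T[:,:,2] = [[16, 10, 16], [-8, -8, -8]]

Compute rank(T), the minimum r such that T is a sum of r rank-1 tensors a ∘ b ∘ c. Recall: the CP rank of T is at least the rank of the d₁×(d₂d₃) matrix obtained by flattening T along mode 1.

Lower bound: the mode-3 unfolding of T (rows indexed by k, columns by (i,j) = (0,0), (0,1), (0,2), (1,0), (1,1), (1,2)) is [[-4, 4, -4, 8, 12, 8], [-4, -8, -4, -4, -6, -4], [16, 10, 16, -8, -8, -8]].
There the 3×3 minor on rows k ∈ {0, 1, 2}, columns (i,j) ∈ {(0,0), (0,1), (1,0)} is det [[-4, 4, 8], [-4, -8, -4], [16, 10, -8]] = -96 ≠ 0, so this unfolding has rank ≥ 3; CP rank is at least every unfolding rank, so rank(T) ≥ 3. (This is only a lower bound: in general the CP rank may exceed every unfolding rank, so we still need to exhibit 3 rank-1 terms summing to T.)
Upper bound: T is a sum of 3 rank-1 terms, T = (1, -1) ∘ (2, 1, 2) ∘ (-4, 2, 4) + (1, 0) ∘ (1, 1, 1) ∘ (4, -8, 8) + (1, 2) ∘ (0, 1, 0) ∘ (4, -2, -2) (written with every a and b primitive with positive leading entry and the scale carried by c; CP decompositions are not unique, and this one is verified by expanding entrywise), so rank(T) ≤ 3.
These bounds meet, so rank(T) = 3.
Check entry T[1,1,2] = -8: (-1)·(1)·(4) + (0)·(1)·(8) + (2)·(1)·(-2) = -8.

3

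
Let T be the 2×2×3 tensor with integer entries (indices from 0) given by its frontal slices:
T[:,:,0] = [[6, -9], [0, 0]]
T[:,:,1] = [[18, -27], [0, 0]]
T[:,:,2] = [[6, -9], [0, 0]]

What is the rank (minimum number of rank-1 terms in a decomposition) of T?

Lower bound: T ≠ 0 (e.g. T[0,0,0] = 6), so rank(T) ≥ 1.
Upper bound: if T = a ⊗ b ⊗ c then every fibre of T is a multiple of the corresponding factor, so read the factors off the fibres through the nonzero entry T[0,0,0] = 6.
The mode-1 fibre T[:,0,0] = [6, 0] gives a = [1, 0] (primitive direction); the mode-2 fibre T[0,:,0] = [6, -9] gives b = [2, -3]; then c[k] = T[0,0,k] / (a[0]·b[0]) = [6, 18, 6] / 2 = [3, 9, 3].
Expanding [1, 0] ⊗ [2, -3] ⊗ [3, 9, 3] reproduces all 12 entries of T, so T = [1, 0] ⊗ [2, -3] ⊗ [3, 9, 3] and rank(T) ≤ 1.
These bounds meet, so rank(T) = 1.
Check entry T[1,0,0] = 0: (0)·(2)·(3) = 0.

1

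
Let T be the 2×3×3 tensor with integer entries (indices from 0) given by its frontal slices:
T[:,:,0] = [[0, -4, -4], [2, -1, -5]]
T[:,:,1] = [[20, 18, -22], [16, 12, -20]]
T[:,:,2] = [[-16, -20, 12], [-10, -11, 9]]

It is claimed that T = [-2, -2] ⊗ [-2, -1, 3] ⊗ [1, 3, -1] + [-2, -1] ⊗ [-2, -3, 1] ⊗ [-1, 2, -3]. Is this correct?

Yes

Reconstruct entrywise from the claimed factors. For example, T[1,1,0] = -1 and Σₗ aₗ[1]bₗ[1]cₗ[0] = (-2)·(-1)·(1) + (-1)·(-3)·(-1) = -1; checking all 18 entries, every one matches. The claim holds.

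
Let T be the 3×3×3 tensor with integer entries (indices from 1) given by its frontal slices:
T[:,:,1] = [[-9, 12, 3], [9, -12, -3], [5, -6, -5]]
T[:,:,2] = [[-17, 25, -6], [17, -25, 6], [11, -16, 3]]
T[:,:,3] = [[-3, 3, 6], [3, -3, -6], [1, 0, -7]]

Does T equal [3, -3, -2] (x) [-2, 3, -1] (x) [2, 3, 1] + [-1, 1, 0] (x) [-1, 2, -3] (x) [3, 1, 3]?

Reconstruct entry (3,1,1) from the claimed factors: Σₗ aₗ[3]bₗ[1]cₗ[1] = (-2)·(-2)·(2) + (0)·(-1)·(3) = 8, but T[3,1,1] = 5. The claim is false.

No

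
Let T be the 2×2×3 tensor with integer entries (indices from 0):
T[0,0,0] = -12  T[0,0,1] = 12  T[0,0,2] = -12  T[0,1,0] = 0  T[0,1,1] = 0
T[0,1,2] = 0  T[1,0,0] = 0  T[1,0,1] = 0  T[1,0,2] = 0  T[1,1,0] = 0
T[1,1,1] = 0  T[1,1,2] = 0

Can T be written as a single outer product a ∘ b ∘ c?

Yes

If T = a ∘ b ∘ c then every fibre of T is a multiple of the corresponding factor, so read the factors off the fibres through the nonzero entry T[0,0,0] = -12.
The mode-1 fibre T[:,0,0] = [-12, 0] gives a = [1, 0] (primitive direction); the mode-2 fibre T[0,:,0] = [-12, 0] gives b = [1, 0]; then c[k] = T[0,0,k] / (a[0]·b[0]) = [-12, 12, -12] / 1 = [-12, 12, -12].
Expanding [1, 0] ∘ [1, 0] ∘ [-12, 12, -12] reproduces all 12 entries of T, so T = [1, 0] ∘ [1, 0] ∘ [-12, 12, -12] and rank(T) ≤ 1.
Equivalently every frontal slice T[:,:,k] is c[k] times the rank-1 matrix [1, 0] ∘ [1, 0]. So T has rank 1 (it is nonzero).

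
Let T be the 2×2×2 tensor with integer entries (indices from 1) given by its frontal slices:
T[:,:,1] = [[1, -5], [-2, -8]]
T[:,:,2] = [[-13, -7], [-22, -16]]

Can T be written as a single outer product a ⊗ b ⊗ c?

No

The mode-2 unfolding of T (rows indexed by j, columns by (i,k) = (1,1), (1,2), (2,1), (2,2)) is [[1, -13, -2, -22], [-5, -7, -8, -16]].
There the 2×2 minor on rows j ∈ {1, 2}, columns (i,k) ∈ {(1,1), (1,2)} is det [[1, -13], [-5, -7]] = -72 ≠ 0, so this unfolding has rank ≥ 2; CP rank is at least every unfolding rank, so rank(T) ≥ 2.
In particular rank(T) ≥ 2 > 1, so T is not rank-1.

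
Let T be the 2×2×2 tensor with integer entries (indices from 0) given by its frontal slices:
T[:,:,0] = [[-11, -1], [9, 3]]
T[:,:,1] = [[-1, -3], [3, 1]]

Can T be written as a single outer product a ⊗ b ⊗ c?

The mode-3 unfolding of T (rows indexed by k, columns by (i,j) = (0,0), (0,1), (1,0), (1,1)) is [[-11, -1, 9, 3], [-1, -3, 3, 1]].
There the 2×2 minor on rows k ∈ {0, 1}, columns (i,j) ∈ {(0,0), (0,1)} is det [[-11, -1], [-1, -3]] = 32 ≠ 0, so this unfolding has rank ≥ 2; CP rank is at least every unfolding rank, so rank(T) ≥ 2.
In particular rank(T) ≥ 2 > 1, so T is not rank-1.

No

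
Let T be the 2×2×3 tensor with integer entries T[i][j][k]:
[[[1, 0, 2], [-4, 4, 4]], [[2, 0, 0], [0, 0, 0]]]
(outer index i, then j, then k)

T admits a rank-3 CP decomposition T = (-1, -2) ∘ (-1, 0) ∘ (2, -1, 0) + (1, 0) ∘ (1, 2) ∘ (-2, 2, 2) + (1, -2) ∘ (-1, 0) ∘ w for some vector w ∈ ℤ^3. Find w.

w = (-1, 1, 0)

Subtract the known terms from T to get the rank-1 residual R = (1, -2) ∘ (-1, 0) ∘ w, so R[i,j,k] = a[i]·b[j]·w[k]. Pick indices with nonzero a[0]·b[0] = (1)·(-1) = -1. Only the fibre through (0,0,·) is needed: R[0,0,:] = T[0,0,:] − Σₗ aₗ[0]bₗ[0]cₗ = [1, 0, 2] − (-1)·(-1)·(2, -1, 0) − (1)·(1)·(-2, 2, 2) = [1, -1, 0]. Then w[k] = R[0,0,k] / -1 for each k, giving w = [1, -1, 0] / -1 = (-1, 1, 0).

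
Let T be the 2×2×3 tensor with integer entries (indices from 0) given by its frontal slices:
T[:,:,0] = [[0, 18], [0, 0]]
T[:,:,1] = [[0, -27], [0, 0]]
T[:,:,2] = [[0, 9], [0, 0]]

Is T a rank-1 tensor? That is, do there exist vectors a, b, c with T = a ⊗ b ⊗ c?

The mode-1 fibre T[:,1,0] = [18, 0] gives a = [1, 0] (primitive direction); the mode-2 fibre T[0,:,0] = [0, 18] gives b = [0, 1]; then c[k] = T[0,1,k] / (a[0]·b[1]) = [18, -27, 9] / 1 = [18, -27, 9].
Expanding [1, 0] ⊗ [0, 1] ⊗ [18, -27, 9] reproduces all 12 entries of T, so T = [1, 0] ⊗ [0, 1] ⊗ [18, -27, 9] and rank(T) ≤ 1.
Equivalently every frontal slice T[:,:,k] is c[k] times the rank-1 matrix [1, 0] ⊗ [0, 1]. So T has rank 1 (it is nonzero).

Yes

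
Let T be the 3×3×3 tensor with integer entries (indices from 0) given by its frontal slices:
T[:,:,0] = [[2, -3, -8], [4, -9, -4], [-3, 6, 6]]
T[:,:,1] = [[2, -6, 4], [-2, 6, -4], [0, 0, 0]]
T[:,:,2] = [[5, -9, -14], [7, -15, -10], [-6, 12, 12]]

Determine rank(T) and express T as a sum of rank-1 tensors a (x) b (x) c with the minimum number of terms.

Lower bound: in the mode-3 unfolding of T (rows indexed by k, columns by (i,j)) the 2×2 minor on rows k ∈ {0, 1}, columns (i,j) ∈ {(0,0), (0,1)} is det [[2, -3], [2, -6]] = -6 ≠ 0, so that unfolding has rank ≥ 2 and hence rank(T) ≥ 2 (CP rank is at least every unfolding rank, though it can be larger).
Upper bound: with S_k = T[:,:,k], the two rank-1 terms a₁b₁ᵀ, a₂b₂ᵀ are the rank-1 members of the pencil x·S₀ + y·S₁.
The 2×2 minor of x·S₀ + y·S₁ on rows {0,1}, columns {0,1} is −6·x² + 12·xy = (-6)·(x − 2·y)(x), vanishing at (x:y) = (2:1) and (0:1).
M₁ = 2·S₀ + S₁ = [[6, -12, -12], [6, -12, -12], [-6, 12, 12]] = 6·[1, 1, -1][1, -2, -2]ᵀ and M₂ = S₁ = [[2, -6, 4], [-2, 6, -4], [0, 0, 0]] = 2·[1, -1, 0][1, -3, 2]ᵀ, so take a₁ = [1, 1, -1], b₁ = [1, -2, -2], a₂ = [1, -1, 0], b₂ = [1, -3, 2].
Each slice is an integer combination of E₁ = a₁b₁ᵀ and E₂ = a₂b₂ᵀ: S₀ = 3·E₁ − E₂, S₁ = 2·E₂, S₂ = 6·E₁ − E₂; reading off coefficients, c₁ = [3, 0, 6] and c₂ = [-1, 2, -1].
Hence T = [1, 1, -1] (x) [1, -2, -2] (x) [3, 0, 6] + [1, -1, 0] (x) [1, -3, 2] (x) [-1, 2, -1], so rank(T) ≤ 2.
These bounds meet, so rank(T) = 2.

rank(T) = 2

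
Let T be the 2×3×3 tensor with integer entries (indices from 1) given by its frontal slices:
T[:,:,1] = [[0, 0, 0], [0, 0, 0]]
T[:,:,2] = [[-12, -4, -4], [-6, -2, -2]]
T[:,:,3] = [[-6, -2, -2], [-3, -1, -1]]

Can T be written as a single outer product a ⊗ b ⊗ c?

The mode-1 fibre T[:,1,2] = [-12, -6] gives a = [2, 1] (primitive direction); the mode-2 fibre T[1,:,2] = [-12, -4, -4] gives b = [3, 1, 1]; then c[k] = T[1,1,k] / (a[1]·b[1]) = [0, -12, -6] / 6 = [0, -2, -1].
Expanding [2, 1] ⊗ [3, 1, 1] ⊗ [0, -2, -1] reproduces all 18 entries of T, so T = [2, 1] ⊗ [3, 1, 1] ⊗ [0, -2, -1] and rank(T) ≤ 1.
Equivalently every frontal slice T[:,:,k] is c[k] times the rank-1 matrix [2, 1] ⊗ [3, 1, 1]. So T has rank 1 (it is nonzero).

Yes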